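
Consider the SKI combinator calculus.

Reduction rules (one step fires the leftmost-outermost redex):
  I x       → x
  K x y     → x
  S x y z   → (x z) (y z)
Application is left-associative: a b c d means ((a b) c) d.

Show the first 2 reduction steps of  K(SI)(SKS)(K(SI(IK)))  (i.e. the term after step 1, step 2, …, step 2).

Answer: after 2 steps: SI(K(SIK))

Working:
  start: K(SI)(SKS)(K(SI(IK)))
  →1  SI(K(SI(IK)))
  →2  SI(K(SIK))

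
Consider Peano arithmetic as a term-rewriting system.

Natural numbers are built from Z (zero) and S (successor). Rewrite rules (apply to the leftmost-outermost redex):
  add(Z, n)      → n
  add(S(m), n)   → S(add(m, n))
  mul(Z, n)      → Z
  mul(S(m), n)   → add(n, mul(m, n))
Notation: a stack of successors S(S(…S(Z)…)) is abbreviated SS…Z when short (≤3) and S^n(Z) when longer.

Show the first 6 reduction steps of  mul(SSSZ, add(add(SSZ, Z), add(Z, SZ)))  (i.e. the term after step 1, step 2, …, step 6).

  start: mul(SSSZ, add(add(SSZ, Z), add(Z, SZ)))
  [1] add(add(add(SSZ, Z), add(Z, SZ)), mul(SSZ, add(add(SSZ, Z), add(Z, SZ))))
  [2] add(add(S(add(SZ, Z)), add(Z, SZ)), mul(SSZ, add(add(SSZ, Z), add(Z, SZ))))
  [3] add(S(add(add(SZ, Z), add(Z, SZ))), mul(SSZ, add(add(SSZ, Z), add(Z, SZ))))
  [4] S(add(add(add(SZ, Z), add(Z, SZ)), mul(SSZ, add(add(SSZ, Z), add(Z, SZ)))))
  [5] S(add(add(S(add(Z, Z)), add(Z, SZ)), mul(SSZ, add(add(SSZ, Z), add(Z, SZ)))))
  [6] S(add(S(add(add(Z, Z), add(Z, SZ))), mul(SSZ, add(add(SSZ, Z), add(Z, SZ)))))

Answer: after 6 steps: S(add(S(add(add(Z, Z), add(Z, SZ))), mul(SSZ, add(add(SSZ, Z), add(Z, SZ)))))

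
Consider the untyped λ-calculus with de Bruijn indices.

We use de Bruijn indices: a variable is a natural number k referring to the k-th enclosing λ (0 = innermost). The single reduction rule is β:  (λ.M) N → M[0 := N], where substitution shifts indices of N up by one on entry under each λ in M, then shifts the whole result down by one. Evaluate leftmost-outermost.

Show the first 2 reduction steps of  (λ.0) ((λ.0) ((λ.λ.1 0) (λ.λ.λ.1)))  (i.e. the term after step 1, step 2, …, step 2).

  start: (λ.0) ((λ.0) ((λ.λ.1 0) (λ.λ.λ.1)))
  [1] (λ.0) ((λ.λ.1 0) (λ.λ.λ.1))
  [2] (λ.λ.1 0) (λ.λ.λ.1)

Answer: after 2 steps: (λ.λ.1 0) (λ.λ.λ.1)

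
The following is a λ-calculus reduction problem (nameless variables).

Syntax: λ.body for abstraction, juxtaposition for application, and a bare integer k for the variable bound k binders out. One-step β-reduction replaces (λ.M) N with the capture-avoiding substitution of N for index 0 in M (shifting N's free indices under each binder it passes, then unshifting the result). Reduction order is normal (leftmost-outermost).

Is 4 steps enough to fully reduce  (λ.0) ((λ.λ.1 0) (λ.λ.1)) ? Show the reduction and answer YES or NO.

Answer: YES — reaches normal form λ.λ.1 in 3 ≤ 4 steps

Derivation:
  start: (λ.0) ((λ.λ.1 0) (λ.λ.1))
  →1  (λ.λ.1 0) (λ.λ.1)
  →2  λ.(λ.λ.1) 0
  →3  λ.λ.1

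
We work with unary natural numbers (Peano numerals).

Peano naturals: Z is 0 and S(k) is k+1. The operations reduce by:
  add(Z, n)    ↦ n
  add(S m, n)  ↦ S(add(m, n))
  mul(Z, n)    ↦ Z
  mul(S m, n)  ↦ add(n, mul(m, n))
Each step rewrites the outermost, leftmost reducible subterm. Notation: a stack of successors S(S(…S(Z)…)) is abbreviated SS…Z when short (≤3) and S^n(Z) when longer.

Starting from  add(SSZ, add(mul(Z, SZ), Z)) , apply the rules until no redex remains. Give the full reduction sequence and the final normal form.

  start: add(SSZ, add(mul(Z, SZ), Z))
  →1  S(add(SZ, add(mul(Z, SZ), Z)))
  →2  S(S(add(Z, add(mul(Z, SZ), Z))))
  →3  S(S(add(mul(Z, SZ), Z)))
  →4  S(S(add(Z, Z)))
  →5  SSZ

Answer: normal form = SSZ  (in 5 steps)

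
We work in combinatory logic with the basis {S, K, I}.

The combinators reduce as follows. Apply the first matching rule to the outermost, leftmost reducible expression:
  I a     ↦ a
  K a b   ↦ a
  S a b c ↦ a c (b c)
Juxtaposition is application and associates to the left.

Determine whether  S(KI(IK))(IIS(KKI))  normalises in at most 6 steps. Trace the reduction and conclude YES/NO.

  start: S(KI(IK))(IIS(KKI))
  [1] SI(IIS(KKI))
  [2] SI(IS(KKI))
  [3] SI(S(KKI))
  [4] SI(SK)

Answer: YES — reaches normal form SI(SK) in 4 ≤ 6 steps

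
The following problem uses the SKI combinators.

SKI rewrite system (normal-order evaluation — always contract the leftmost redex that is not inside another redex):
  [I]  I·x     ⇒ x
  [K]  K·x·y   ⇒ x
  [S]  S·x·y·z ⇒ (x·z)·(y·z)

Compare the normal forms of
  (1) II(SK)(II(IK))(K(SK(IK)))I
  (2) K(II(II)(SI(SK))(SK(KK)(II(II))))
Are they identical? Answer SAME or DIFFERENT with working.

Term A:
  start: II(SK)(II(IK))(K(SK(IK)))I
  →1  I(SK)(II(IK))(K(SK(IK)))I
  →2  SK(II(IK))(K(SK(IK)))I
  →3  K(K(SK(IK)))(II(IK)(K(SK(IK))))I
  →4  K(SK(IK))I
  →5  SK(IK)
  →6  SKK

Term B:
  start: K(II(II)(SI(SK))(SK(KK)(II(II))))
  →1  K(I(II)(SI(SK))(SK(KK)(II(II))))
  →2  K(II(SI(SK))(SK(KK)(II(II))))
  →3  K(I(SI(SK))(SK(KK)(II(II))))
  →4  K(SI(SK)(SK(KK)(II(II))))
  →5  K(I(SK(KK)(II(II)))(SK(SK(KK)(II(II)))))
  →6  K(SK(KK)(II(II))(SK(SK(KK)(II(II)))))
  →7  K(K(II(II))(KK(II(II)))(SK(SK(KK)(II(II)))))
  →8  K(II(II)(SK(SK(KK)(II(II)))))
  →9  K(I(II)(SK(SK(KK)(II(II)))))
  →10  K(II(SK(SK(KK)(II(II)))))
  →11  K(I(SK(SK(KK)(II(II)))))
  →12  K(SK(SK(KK)(II(II))))
  →13  K(SK(K(II(II))(KK(II(II)))))
  →14  K(SK(II(II)))
  →15  K(SK(I(II)))
  →16  K(SK(II))
  →17  K(SKI)

Answer: DIFFERENT — A ⇓ SKK, B ⇓ K(SKI)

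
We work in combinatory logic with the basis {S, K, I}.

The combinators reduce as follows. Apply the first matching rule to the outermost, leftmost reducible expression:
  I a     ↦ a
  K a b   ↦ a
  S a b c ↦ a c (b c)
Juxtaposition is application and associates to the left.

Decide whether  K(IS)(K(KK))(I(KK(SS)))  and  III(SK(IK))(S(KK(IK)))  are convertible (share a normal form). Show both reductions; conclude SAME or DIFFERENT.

Answer: SAME — A ⇓ SK, B ⇓ SK

Reduction:
Term A:
  start: K(IS)(K(KK))(I(KK(SS)))
  [1] IS(I(KK(SS)))
  [2] S(I(KK(SS)))
  [3] S(KK(SS))
  [4] SK

Term B:
  start: III(SK(IK))(S(KK(IK)))
  [1] II(SK(IK))(S(KK(IK)))
  [2] I(SK(IK))(S(KK(IK)))
  [3] SK(IK)(S(KK(IK)))
  [4] K(S(KK(IK)))(IK(S(KK(IK))))
  [5] S(KK(IK))
  [6] SK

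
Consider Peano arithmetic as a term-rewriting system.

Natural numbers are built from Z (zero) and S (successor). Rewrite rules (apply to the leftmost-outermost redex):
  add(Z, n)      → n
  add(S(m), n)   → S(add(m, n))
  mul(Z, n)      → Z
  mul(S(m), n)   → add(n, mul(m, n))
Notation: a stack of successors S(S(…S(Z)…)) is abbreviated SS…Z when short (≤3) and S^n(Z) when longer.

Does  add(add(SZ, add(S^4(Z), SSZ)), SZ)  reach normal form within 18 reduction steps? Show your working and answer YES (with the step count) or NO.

  start: add(add(SZ, add(S^4(Z), SSZ)), SZ)
  step 1: add(S(add(Z, add(S^4(Z), SSZ))), SZ)
  step 2: S(add(add(Z, add(S^4(Z), SSZ)), SZ))
  step 3: S(add(add(S^4(Z), SSZ), SZ))
  step 4: S(add(S(add(SSSZ, SSZ)), SZ))
  step 5: S(S(add(add(SSSZ, SSZ), SZ)))
  step 6: S(S(add(S(add(SSZ, SSZ)), SZ)))
  step 7: S(S(S(add(add(SSZ, SSZ), SZ))))
  step 8: S(S(S(add(S(add(SZ, SSZ)), SZ))))
  step 9: S(S(S(S(add(add(SZ, SSZ), SZ)))))
  step 10: S(S(S(S(add(S(add(Z, SSZ)), SZ)))))
  step 11: S(S(S(S(S(add(add(Z, SSZ), SZ))))))
  step 12: S(S(S(S(S(add(SSZ, SZ))))))
  step 13: S(S(S(S(S(S(add(SZ, SZ)))))))
  step 14: S(S(S(S(S(S(S(add(Z, SZ))))))))
  step 15: S^8(Z)

Answer: YES — reaches normal form S^8(Z) in 15 ≤ 18 steps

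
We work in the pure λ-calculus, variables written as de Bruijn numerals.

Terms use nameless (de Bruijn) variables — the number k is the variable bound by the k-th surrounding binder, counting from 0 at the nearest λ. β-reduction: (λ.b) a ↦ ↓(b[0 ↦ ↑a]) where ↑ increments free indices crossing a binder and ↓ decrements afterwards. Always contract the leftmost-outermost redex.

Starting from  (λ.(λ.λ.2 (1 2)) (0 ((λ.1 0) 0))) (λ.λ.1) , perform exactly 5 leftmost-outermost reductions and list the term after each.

Answer: after 5 steps: λ.λ.(λ.(λ.λ.1) 0) (λ.λ.1)

Derivation:
  start: (λ.(λ.λ.2 (1 2)) (0 ((λ.1 0) 0))) (λ.λ.1)
  step 1: (λ.λ.(λ.λ.1) (1 (λ.λ.1))) ((λ.λ.1) ((λ.(λ.λ.1) 0) (λ.λ.1)))
  step 2: λ.(λ.λ.1) ((λ.λ.1) ((λ.(λ.λ.1) 0) (λ.λ.1)) (λ.λ.1))
  step 3: λ.λ.(λ.λ.1) ((λ.(λ.λ.1) 0) (λ.λ.1)) (λ.λ.1)
  step 4: λ.λ.(λ.(λ.(λ.λ.1) 0) (λ.λ.1)) (λ.λ.1)
  step 5: λ.λ.(λ.(λ.λ.1) 0) (λ.λ.1)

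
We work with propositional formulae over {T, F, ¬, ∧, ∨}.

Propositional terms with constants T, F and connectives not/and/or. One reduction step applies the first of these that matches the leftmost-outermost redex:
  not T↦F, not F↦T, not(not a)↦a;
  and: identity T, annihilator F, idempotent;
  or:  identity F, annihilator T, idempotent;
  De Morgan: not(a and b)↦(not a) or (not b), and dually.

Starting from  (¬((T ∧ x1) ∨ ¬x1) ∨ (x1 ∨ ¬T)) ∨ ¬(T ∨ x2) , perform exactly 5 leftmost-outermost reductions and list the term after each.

Answer: after 5 steps: ((¬x1 ∧ x1) ∨ (x1 ∨ ¬T)) ∨ ¬(T ∨ x2)

Working:
  start: (¬((T ∧ x1) ∨ ¬x1) ∨ (x1 ∨ ¬T)) ∨ ¬(T ∨ x2)
  →1  ((¬(T ∧ x1) ∧ ¬¬x1) ∨ (x1 ∨ ¬T)) ∨ ¬(T ∨ x2)
  →2  (((¬T ∨ ¬x1) ∧ ¬¬x1) ∨ (x1 ∨ ¬T)) ∨ ¬(T ∨ x2)
  →3  (((F ∨ ¬x1) ∧ ¬¬x1) ∨ (x1 ∨ ¬T)) ∨ ¬(T ∨ x2)
  →4  ((¬x1 ∧ ¬¬x1) ∨ (x1 ∨ ¬T)) ∨ ¬(T ∨ x2)
  →5  ((¬x1 ∧ x1) ∨ (x1 ∨ ¬T)) ∨ ¬(T ∨ x2)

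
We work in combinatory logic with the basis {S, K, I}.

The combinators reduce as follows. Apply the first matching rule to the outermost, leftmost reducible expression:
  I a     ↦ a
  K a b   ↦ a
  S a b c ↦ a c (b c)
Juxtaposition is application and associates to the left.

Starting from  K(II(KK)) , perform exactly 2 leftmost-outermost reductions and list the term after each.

  start: K(II(KK))
  [1] K(I(KK))
  [2] K(KK)

Answer: after 2 steps: K(KK)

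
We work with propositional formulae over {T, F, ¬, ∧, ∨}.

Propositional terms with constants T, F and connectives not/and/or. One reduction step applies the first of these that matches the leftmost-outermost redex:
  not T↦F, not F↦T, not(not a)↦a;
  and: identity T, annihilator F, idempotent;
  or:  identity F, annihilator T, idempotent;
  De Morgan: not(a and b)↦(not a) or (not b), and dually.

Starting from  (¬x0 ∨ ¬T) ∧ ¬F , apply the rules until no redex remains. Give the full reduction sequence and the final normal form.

  start: (¬x0 ∨ ¬T) ∧ ¬F
  →1  (¬x0 ∨ F) ∧ ¬F
  →2  ¬x0 ∧ ¬F
  →3  ¬x0 ∧ T
  →4  ¬x0

Answer: normal form = ¬x0  (in 4 steps)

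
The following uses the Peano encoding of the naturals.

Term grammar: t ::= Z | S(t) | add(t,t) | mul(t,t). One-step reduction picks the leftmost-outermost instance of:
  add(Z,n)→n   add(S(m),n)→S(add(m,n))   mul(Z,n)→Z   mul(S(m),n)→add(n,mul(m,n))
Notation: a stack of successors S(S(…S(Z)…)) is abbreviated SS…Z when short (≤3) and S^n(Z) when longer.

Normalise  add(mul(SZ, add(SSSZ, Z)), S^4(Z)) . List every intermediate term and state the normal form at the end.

Answer: normal form = S^7(Z)  (in 14 steps)

Working:
  start: add(mul(SZ, add(SSSZ, Z)), S^4(Z))
  step 1: add(add(add(SSSZ, Z), mul(Z, add(SSSZ, Z))), S^4(Z))
  step 2: add(add(S(add(SSZ, Z)), mul(Z, add(SSSZ, Z))), S^4(Z))
  step 3: add(S(add(add(SSZ, Z), mul(Z, add(SSSZ, Z)))), S^4(Z))
  step 4: S(add(add(add(SSZ, Z), mul(Z, add(SSSZ, Z))), S^4(Z)))
  step 5: S(add(add(S(add(SZ, Z)), mul(Z, add(SSSZ, Z))), S^4(Z)))
  step 6: S(add(S(add(add(SZ, Z), mul(Z, add(SSSZ, Z)))), S^4(Z)))
  step 7: S(S(add(add(add(SZ, Z), mul(Z, add(SSSZ, Z))), S^4(Z))))
  step 8: S(S(add(add(S(add(Z, Z)), mul(Z, add(SSSZ, Z))), S^4(Z))))
  step 9: S(S(add(S(add(add(Z, Z), mul(Z, add(SSSZ, Z)))), S^4(Z))))
  step 10: S(S(S(add(add(add(Z, Z), mul(Z, add(SSSZ, Z))), S^4(Z)))))
  step 11: S(S(S(add(add(Z, mul(Z, add(SSSZ, Z))), S^4(Z)))))
  step 12: S(S(S(add(mul(Z, add(SSSZ, Z)), S^4(Z)))))
  step 13: S(S(S(add(Z, S^4(Z)))))
  step 14: S^7(Z)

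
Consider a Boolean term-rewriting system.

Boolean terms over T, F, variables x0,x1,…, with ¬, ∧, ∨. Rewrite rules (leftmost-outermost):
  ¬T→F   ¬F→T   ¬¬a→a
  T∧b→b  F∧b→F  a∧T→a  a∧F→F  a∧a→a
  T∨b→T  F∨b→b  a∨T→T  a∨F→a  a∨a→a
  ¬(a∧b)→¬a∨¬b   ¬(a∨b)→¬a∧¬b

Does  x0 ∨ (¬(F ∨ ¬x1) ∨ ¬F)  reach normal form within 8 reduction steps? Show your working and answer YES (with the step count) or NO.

  start: x0 ∨ (¬(F ∨ ¬x1) ∨ ¬F)
  →1  x0 ∨ ((¬F ∧ ¬¬x1) ∨ ¬F)
  →2  x0 ∨ ((T ∧ ¬¬x1) ∨ ¬F)
  →3  x0 ∨ (¬¬x1 ∨ ¬F)
  →4  x0 ∨ (x1 ∨ ¬F)
  →5  x0 ∨ (x1 ∨ T)
  →6  x0 ∨ T
  →7  T

Answer: YES — reaches normal form T in 7 ≤ 8 steps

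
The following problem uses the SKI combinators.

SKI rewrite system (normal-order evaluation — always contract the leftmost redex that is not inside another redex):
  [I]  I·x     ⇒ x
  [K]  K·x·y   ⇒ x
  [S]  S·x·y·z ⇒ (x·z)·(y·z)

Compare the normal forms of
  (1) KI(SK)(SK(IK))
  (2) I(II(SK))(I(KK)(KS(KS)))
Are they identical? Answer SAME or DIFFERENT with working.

Answer: SAME — A ⇓ SKK, B ⇓ SKK

Reduction:
Term A:
  start: KI(SK)(SK(IK))
  step 1: I(SK(IK))
  step 2: SK(IK)
  step 3: SKK

Term B:
  start: I(II(SK))(I(KK)(KS(KS)))
  step 1: II(SK)(I(KK)(KS(KS)))
  step 2: I(SK)(I(KK)(KS(KS)))
  step 3: SK(I(KK)(KS(KS)))
  step 4: SK(KK(KS(KS)))
  step 5: SKK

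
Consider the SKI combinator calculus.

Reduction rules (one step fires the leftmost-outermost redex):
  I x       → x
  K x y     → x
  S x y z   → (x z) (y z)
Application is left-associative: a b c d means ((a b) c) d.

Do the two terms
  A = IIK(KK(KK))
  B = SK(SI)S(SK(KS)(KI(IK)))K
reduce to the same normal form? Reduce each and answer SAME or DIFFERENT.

Term A:
  start: IIK(KK(KK))
  step 1: IK(KK(KK))
  step 2: K(KK(KK))
  step 3: KK

Term B:
  start: SK(SI)S(SK(KS)(KI(IK)))K
  step 1: KS(SIS)(SK(KS)(KI(IK)))K
  step 2: S(SK(KS)(KI(IK)))K
  step 3: S(K(KI(IK))(KS(KI(IK))))K
  step 4: S(KI(IK))K
  step 5: SIK

Answer: DIFFERENT — A ⇓ KK, B ⇓ SIK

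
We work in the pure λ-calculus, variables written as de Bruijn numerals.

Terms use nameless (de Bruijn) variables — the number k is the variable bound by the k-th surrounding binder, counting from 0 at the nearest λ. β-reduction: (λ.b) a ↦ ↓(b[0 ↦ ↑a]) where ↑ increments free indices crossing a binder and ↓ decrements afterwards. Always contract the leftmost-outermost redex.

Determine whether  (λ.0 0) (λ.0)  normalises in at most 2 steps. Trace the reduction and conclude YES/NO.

  start: (λ.0 0) (λ.0)
  step 1: (λ.0) (λ.0)
  step 2: λ.0

Answer: YES — reaches normal form λ.0 in 2 ≤ 2 steps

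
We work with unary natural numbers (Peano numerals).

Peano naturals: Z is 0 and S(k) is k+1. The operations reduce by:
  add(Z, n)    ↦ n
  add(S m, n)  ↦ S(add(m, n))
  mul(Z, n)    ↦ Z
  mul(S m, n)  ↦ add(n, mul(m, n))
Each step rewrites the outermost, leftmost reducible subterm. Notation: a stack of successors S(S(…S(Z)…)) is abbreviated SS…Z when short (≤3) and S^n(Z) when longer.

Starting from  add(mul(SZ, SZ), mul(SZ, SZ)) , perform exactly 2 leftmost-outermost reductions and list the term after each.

Answer: after 2 steps: add(S(add(Z, mul(Z, SZ))), mul(SZ, SZ))

Derivation:
  start: add(mul(SZ, SZ), mul(SZ, SZ))
  →1  add(add(SZ, mul(Z, SZ)), mul(SZ, SZ))
  →2  add(S(add(Z, mul(Z, SZ))), mul(SZ, SZ))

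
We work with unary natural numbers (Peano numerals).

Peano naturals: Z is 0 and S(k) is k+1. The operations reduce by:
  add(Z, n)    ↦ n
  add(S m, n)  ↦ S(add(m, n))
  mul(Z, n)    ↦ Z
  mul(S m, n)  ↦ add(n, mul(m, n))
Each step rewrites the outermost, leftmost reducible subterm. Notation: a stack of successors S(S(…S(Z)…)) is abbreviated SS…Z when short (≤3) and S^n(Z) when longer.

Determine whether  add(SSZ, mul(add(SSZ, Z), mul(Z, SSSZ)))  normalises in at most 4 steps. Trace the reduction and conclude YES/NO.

  start: add(SSZ, mul(add(SSZ, Z), mul(Z, SSSZ)))
  [1] S(add(SZ, mul(add(SSZ, Z), mul(Z, SSSZ))))
  [2] S(S(add(Z, mul(add(SSZ, Z), mul(Z, SSSZ)))))
  [3] S(S(mul(add(SSZ, Z), mul(Z, SSSZ))))
  [4] S(S(mul(S(add(SZ, Z)), mul(Z, SSSZ))))

Answer: NO — after 4 steps the term is S(S(mul(S(add(SZ, Z)), mul(Z, SSSZ)))), not yet normal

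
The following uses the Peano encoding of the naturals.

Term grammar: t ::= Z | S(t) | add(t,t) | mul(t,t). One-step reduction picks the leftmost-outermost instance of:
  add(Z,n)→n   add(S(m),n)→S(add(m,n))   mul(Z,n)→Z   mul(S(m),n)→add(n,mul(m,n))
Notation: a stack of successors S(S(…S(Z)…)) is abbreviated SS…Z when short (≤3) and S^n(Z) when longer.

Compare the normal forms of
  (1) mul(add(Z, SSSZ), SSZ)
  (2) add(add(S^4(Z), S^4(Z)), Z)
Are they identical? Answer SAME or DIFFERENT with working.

Term A:
  start: mul(add(Z, SSSZ), SSZ)
  step 1: mul(SSSZ, SSZ)
  step 2: add(SSZ, mul(SSZ, SSZ))
  step 3: S(add(SZ, mul(SSZ, SSZ)))
  step 4: S(S(add(Z, mul(SSZ, SSZ))))
  step 5: S(S(mul(SSZ, SSZ)))
  step 6: S(S(add(SSZ, mul(SZ, SSZ))))
  step 7: S(S(S(add(SZ, mul(SZ, SSZ)))))
  step 8: S(S(S(S(add(Z, mul(SZ, SSZ))))))
  step 9: S(S(S(S(mul(SZ, SSZ)))))
  step 10: S(S(S(S(add(SSZ, mul(Z, SSZ))))))
  step 11: S(S(S(S(S(add(SZ, mul(Z, SSZ)))))))
  step 12: S(S(S(S(S(S(add(Z, mul(Z, SSZ))))))))
  step 13: S(S(S(S(S(S(mul(Z, SSZ)))))))
  step 14: S^6(Z)

Term B:
  start: add(add(S^4(Z), S^4(Z)), Z)
  step 1: add(S(add(SSSZ, S^4(Z))), Z)
  step 2: S(add(add(SSSZ, S^4(Z)), Z))
  step 3: S(add(S(add(SSZ, S^4(Z))), Z))
  step 4: S(S(add(add(SSZ, S^4(Z)), Z)))
  step 5: S(S(add(S(add(SZ, S^4(Z))), Z)))
  step 6: S(S(S(add(add(SZ, S^4(Z)), Z))))
  step 7: S(S(S(add(S(add(Z, S^4(Z))), Z))))
  step 8: S(S(S(S(add(add(Z, S^4(Z)), Z)))))
  step 9: S(S(S(S(add(S^4(Z), Z)))))
  step 10: S(S(S(S(S(add(SSSZ, Z))))))
  step 11: S(S(S(S(S(S(add(SSZ, Z)))))))
  step 12: S(S(S(S(S(S(S(add(SZ, Z))))))))
  step 13: S(S(S(S(S(S(S(S(add(Z, Z)))))))))
  step 14: S^8(Z)

Answer: DIFFERENT — A ⇓ S^6(Z), B ⇓ S^8(Z)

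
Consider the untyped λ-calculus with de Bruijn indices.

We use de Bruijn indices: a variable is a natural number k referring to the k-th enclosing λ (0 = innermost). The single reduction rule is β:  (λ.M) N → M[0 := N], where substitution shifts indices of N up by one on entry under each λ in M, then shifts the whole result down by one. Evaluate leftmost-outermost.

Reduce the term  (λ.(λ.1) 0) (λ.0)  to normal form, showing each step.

  start: (λ.(λ.1) 0) (λ.0)
  [1] (λ.λ.0) (λ.0)
  [2] λ.0

Answer: normal form = λ.0  (in 2 steps)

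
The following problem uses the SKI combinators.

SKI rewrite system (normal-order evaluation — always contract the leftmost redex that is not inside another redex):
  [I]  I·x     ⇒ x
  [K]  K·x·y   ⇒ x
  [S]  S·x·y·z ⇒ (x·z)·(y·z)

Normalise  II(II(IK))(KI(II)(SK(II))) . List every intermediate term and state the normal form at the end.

  start: II(II(IK))(KI(II)(SK(II)))
  →1  I(II(IK))(KI(II)(SK(II)))
  →2  II(IK)(KI(II)(SK(II)))
  →3  I(IK)(KI(II)(SK(II)))
  →4  IK(KI(II)(SK(II)))
  →5  K(KI(II)(SK(II)))
  →6  K(I(SK(II)))
  →7  K(SK(II))
  →8  K(SKI)

Answer: normal form = K(SKI)  (in 8 steps)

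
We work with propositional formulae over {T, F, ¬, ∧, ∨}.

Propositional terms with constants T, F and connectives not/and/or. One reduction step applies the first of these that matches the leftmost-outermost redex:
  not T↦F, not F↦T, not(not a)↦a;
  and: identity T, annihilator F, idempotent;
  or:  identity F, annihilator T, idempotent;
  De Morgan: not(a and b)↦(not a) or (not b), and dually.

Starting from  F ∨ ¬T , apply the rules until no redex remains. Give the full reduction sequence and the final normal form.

Answer: normal form = F  (in 2 steps)

Working:
  start: F ∨ ¬T
  step 1: ¬T
  step 2: F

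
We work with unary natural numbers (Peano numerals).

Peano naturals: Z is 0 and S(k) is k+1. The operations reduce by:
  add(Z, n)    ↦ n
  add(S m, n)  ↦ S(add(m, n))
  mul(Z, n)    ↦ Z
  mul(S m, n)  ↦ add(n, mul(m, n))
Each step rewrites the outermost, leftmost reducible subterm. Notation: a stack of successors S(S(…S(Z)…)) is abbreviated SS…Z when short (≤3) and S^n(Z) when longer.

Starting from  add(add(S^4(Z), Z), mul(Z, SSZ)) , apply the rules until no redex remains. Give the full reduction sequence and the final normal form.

  start: add(add(S^4(Z), Z), mul(Z, SSZ))
  step 1: add(S(add(SSSZ, Z)), mul(Z, SSZ))
  step 2: S(add(add(SSSZ, Z), mul(Z, SSZ)))
  step 3: S(add(S(add(SSZ, Z)), mul(Z, SSZ)))
  step 4: S(S(add(add(SSZ, Z), mul(Z, SSZ))))
  step 5: S(S(add(S(add(SZ, Z)), mul(Z, SSZ))))
  step 6: S(S(S(add(add(SZ, Z), mul(Z, SSZ)))))
  step 7: S(S(S(add(S(add(Z, Z)), mul(Z, SSZ)))))
  step 8: S(S(S(S(add(add(Z, Z), mul(Z, SSZ))))))
  step 9: S(S(S(S(add(Z, mul(Z, SSZ))))))
  step 10: S(S(S(S(mul(Z, SSZ)))))
  step 11: S^4(Z)

Answer: normal form = S^4(Z)  (in 11 steps)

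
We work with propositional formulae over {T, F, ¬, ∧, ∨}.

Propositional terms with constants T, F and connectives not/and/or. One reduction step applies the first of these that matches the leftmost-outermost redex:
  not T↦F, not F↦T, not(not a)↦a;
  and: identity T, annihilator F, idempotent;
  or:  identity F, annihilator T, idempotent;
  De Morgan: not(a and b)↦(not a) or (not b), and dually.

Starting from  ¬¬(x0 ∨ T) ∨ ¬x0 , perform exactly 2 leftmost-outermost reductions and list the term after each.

Answer: after 2 steps: T ∨ ¬x0

Derivation:
  start: ¬¬(x0 ∨ T) ∨ ¬x0
  step 1: (x0 ∨ T) ∨ ¬x0
  step 2: T ∨ ¬x0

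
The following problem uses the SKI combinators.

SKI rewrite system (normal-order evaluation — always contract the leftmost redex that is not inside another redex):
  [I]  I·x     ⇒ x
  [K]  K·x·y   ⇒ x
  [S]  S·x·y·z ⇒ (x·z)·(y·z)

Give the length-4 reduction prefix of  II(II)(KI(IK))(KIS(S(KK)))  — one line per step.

  start: II(II)(KI(IK))(KIS(S(KK)))
  step 1: I(II)(KI(IK))(KIS(S(KK)))
  step 2: II(KI(IK))(KIS(S(KK)))
  step 3: I(KI(IK))(KIS(S(KK)))
  step 4: KI(IK)(KIS(S(KK)))

Answer: after 4 steps: KI(IK)(KIS(S(KK)))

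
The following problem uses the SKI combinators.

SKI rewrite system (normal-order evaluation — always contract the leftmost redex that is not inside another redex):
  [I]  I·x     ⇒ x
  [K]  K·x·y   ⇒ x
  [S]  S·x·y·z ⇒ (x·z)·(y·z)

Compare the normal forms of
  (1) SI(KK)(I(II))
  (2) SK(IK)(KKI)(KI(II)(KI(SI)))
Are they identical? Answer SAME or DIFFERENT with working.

Answer: DIFFERENT — A ⇓ K, B ⇓ KI

Derivation:
Term A:
  start: SI(KK)(I(II))
  [1] I(I(II))(KK(I(II)))
  [2] I(II)(KK(I(II)))
  [3] II(KK(I(II)))
  [4] I(KK(I(II)))
  [5] KK(I(II))
  [6] K

Term B:
  start: SK(IK)(KKI)(KI(II)(KI(SI)))
  [1] K(KKI)(IK(KKI))(KI(II)(KI(SI)))
  [2] KKI(KI(II)(KI(SI)))
  [3] K(KI(II)(KI(SI)))
  [4] K(I(KI(SI)))
  [5] K(KI(SI))
  [6] KI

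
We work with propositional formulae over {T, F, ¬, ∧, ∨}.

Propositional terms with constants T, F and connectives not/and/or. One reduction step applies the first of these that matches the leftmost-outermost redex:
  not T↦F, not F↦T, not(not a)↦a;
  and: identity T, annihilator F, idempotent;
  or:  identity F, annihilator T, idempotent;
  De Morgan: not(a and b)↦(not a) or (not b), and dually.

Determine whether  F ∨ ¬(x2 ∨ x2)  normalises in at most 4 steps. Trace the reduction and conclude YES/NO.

Answer: YES — reaches normal form ¬x2 in 3 ≤ 4 steps

Reduction:
  start: F ∨ ¬(x2 ∨ x2)
  →1  ¬(x2 ∨ x2)
  →2  ¬x2 ∧ ¬x2
  →3  ¬x2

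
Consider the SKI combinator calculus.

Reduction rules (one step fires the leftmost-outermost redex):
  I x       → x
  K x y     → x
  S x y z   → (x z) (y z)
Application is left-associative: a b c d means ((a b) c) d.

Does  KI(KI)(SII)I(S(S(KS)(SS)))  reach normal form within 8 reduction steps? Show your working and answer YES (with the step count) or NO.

Answer: YES — reaches normal form S(S(KS)(SS)) in 7 ≤ 8 steps

Working:
  start: KI(KI)(SII)I(S(S(KS)(SS)))
  →1  I(SII)I(S(S(KS)(SS)))
  →2  SIII(S(S(KS)(SS)))
  →3  II(II)(S(S(KS)(SS)))
  →4  I(II)(S(S(KS)(SS)))
  →5  II(S(S(KS)(SS)))
  →6  I(S(S(KS)(SS)))
  →7  S(S(KS)(SS))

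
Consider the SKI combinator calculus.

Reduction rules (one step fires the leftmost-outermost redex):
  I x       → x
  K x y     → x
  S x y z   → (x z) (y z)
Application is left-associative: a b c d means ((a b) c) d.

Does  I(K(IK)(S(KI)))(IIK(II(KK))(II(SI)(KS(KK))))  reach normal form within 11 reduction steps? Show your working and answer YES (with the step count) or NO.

  start: I(K(IK)(S(KI)))(IIK(II(KK))(II(SI)(KS(KK))))
  step 1: K(IK)(S(KI))(IIK(II(KK))(II(SI)(KS(KK))))
  step 2: IK(IIK(II(KK))(II(SI)(KS(KK))))
  step 3: K(IIK(II(KK))(II(SI)(KS(KK))))
  step 4: K(IK(II(KK))(II(SI)(KS(KK))))
  step 5: K(K(II(KK))(II(SI)(KS(KK))))
  step 6: K(II(KK))
  step 7: K(I(KK))
  step 8: K(KK)

Answer: YES — reaches normal form K(KK) in 8 ≤ 11 steps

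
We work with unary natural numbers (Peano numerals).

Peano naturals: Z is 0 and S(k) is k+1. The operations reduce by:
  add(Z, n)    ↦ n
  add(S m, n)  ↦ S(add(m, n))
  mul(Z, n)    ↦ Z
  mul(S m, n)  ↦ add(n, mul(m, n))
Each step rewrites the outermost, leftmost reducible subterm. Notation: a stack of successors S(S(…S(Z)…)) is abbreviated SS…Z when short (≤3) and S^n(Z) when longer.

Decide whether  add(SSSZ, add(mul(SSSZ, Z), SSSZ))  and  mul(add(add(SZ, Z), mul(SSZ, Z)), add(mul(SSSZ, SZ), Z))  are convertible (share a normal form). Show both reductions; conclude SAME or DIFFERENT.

Answer: DIFFERENT — A ⇓ S^6(Z), B ⇓ SSSZ

Derivation:
Term A:
  start: add(SSSZ, add(mul(SSSZ, Z), SSSZ))
  [1] S(add(SSZ, add(mul(SSSZ, Z), SSSZ)))
  [2] S(S(add(SZ, add(mul(SSSZ, Z), SSSZ))))
  [3] S(S(S(add(Z, add(mul(SSSZ, Z), SSSZ)))))
  [4] S(S(S(add(mul(SSSZ, Z), SSSZ))))
  [5] S(S(S(add(add(Z, mul(SSZ, Z)), SSSZ))))
  [6] S(S(S(add(mul(SSZ, Z), SSSZ))))
  [7] S(S(S(add(add(Z, mul(SZ, Z)), SSSZ))))
  [8] S(S(S(add(mul(SZ, Z), SSSZ))))
  [9] S(S(S(add(add(Z, mul(Z, Z)), SSSZ))))
  [10] S(S(S(add(mul(Z, Z), SSSZ))))
  [11] S(S(S(add(Z, SSSZ))))
  [12] S^6(Z)

Term B:
  start: mul(add(add(SZ, Z), mul(SSZ, Z)), add(mul(SSSZ, SZ), Z))
  [1] mul(add(S(add(Z, Z)), mul(SSZ, Z)), add(mul(SSSZ, SZ), Z))
  [2] mul(S(add(add(Z, Z), mul(SSZ, Z))), add(mul(SSSZ, SZ), Z))
  [3] add(add(mul(SSSZ, SZ), Z), mul(add(add(Z, Z), mul(SSZ, Z)), add(mul(SSSZ, SZ), Z)))
  [4] add(add(add(SZ, mul(SSZ, SZ)), Z), mul(add(add(Z, Z), mul(SSZ, Z)), add(mul(SSSZ, SZ), Z)))
  [5] add(add(S(add(Z, mul(SSZ, SZ))), Z), mul(add(add(Z, Z), mul(SSZ, Z)), add(mul(SSSZ, SZ), Z)))
  [6] add(S(add(add(Z, mul(SSZ, SZ)), Z)), mul(add(add(Z, Z), mul(SSZ, Z)), add(mul(SSSZ, SZ), Z)))
  [7] S(add(add(add(Z, mul(SSZ, SZ)), Z), mul(add(add(Z, Z), mul(SSZ, Z)), add(mul(SSSZ, SZ), Z))))
  [8] S(add(add(mul(SSZ, SZ), Z), mul(add(add(Z, Z), mul(SSZ, Z)), add(mul(SSSZ, SZ), Z))))
  [9] S(add(add(add(SZ, mul(SZ, SZ)), Z), mul(add(add(Z, Z), mul(SSZ, Z)), add(mul(SSSZ, SZ), Z))))
  [10] S(add(add(S(add(Z, mul(SZ, SZ))), Z), mul(add(add(Z, Z), mul(SSZ, Z)), add(mul(SSSZ, SZ), Z))))
  [11] S(add(S(add(add(Z, mul(SZ, SZ)), Z)), mul(add(add(Z, Z), mul(SSZ, Z)), add(mul(SSSZ, SZ), Z))))
  [12] S(S(add(add(add(Z, mul(SZ, SZ)), Z), mul(add(add(Z, Z), mul(SSZ, Z)), add(mul(SSSZ, SZ), Z)))))
  [13] S(S(add(add(mul(SZ, SZ), Z), mul(add(add(Z, Z), mul(SSZ, Z)), add(mul(SSSZ, SZ), Z)))))
  [14] S(S(add(add(add(SZ, mul(Z, SZ)), Z), mul(add(add(Z, Z), mul(SSZ, Z)), add(mul(SSSZ, SZ), Z)))))
  [15] S(S(add(add(S(add(Z, mul(Z, SZ))), Z), mul(add(add(Z, Z), mul(SSZ, Z)), add(mul(SSSZ, SZ), Z)))))
  [16] S(S(add(S(add(add(Z, mul(Z, SZ)), Z)), mul(add(add(Z, Z), mul(SSZ, Z)), add(mul(SSSZ, SZ), Z)))))
  [17] S(S(S(add(add(add(Z, mul(Z, SZ)), Z), mul(add(add(Z, Z), mul(SSZ, Z)), add(mul(SSSZ, SZ), Z))))))
  [18] S(S(S(add(add(mul(Z, SZ), Z), mul(add(add(Z, Z), mul(SSZ, Z)), add(mul(SSSZ, SZ), Z))))))
  [19] S(S(S(add(add(Z, Z), mul(add(add(Z, Z), mul(SSZ, Z)), add(mul(SSSZ, SZ), Z))))))
  [20] S(S(S(add(Z, mul(add(add(Z, Z), mul(SSZ, Z)), add(mul(SSSZ, SZ), Z))))))
  [21] S(S(S(mul(add(add(Z, Z), mul(SSZ, Z)), add(mul(SSSZ, SZ), Z)))))
  [22] S(S(S(mul(add(Z, mul(SSZ, Z)), add(mul(SSSZ, SZ), Z)))))
  [23] S(S(S(mul(mul(SSZ, Z), add(mul(SSSZ, SZ), Z)))))
  [24] S(S(S(mul(add(Z, mul(SZ, Z)), add(mul(SSSZ, SZ), Z)))))
  [25] S(S(S(mul(mul(SZ, Z), add(mul(SSSZ, SZ), Z)))))
  [26] S(S(S(mul(add(Z, mul(Z, Z)), add(mul(SSSZ, SZ), Z)))))
  [27] S(S(S(mul(mul(Z, Z), add(mul(SSSZ, SZ), Z)))))
  [28] S(S(S(mul(Z, add(mul(SSSZ, SZ), Z)))))
  [29] SSSZ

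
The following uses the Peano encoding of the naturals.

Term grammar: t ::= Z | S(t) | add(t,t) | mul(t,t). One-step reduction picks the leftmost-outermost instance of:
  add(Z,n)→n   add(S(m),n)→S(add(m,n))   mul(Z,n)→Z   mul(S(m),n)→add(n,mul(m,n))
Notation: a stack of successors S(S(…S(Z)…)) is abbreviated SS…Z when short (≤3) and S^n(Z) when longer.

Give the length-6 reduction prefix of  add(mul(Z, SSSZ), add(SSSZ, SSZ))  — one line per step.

Answer: after 6 steps: S^5(Z)

Derivation:
  start: add(mul(Z, SSSZ), add(SSSZ, SSZ))
  step 1: add(Z, add(SSSZ, SSZ))
  step 2: add(SSSZ, SSZ)
  step 3: S(add(SSZ, SSZ))
  step 4: S(S(add(SZ, SSZ)))
  step 5: S(S(S(add(Z, SSZ))))
  step 6: S^5(Z)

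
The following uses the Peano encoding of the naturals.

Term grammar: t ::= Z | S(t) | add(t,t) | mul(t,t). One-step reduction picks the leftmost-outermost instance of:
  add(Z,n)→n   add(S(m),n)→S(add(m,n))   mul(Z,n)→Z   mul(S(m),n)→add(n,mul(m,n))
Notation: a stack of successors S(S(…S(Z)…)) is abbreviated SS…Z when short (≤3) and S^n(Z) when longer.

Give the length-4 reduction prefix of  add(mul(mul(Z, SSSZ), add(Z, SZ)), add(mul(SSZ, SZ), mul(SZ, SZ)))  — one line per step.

  start: add(mul(mul(Z, SSSZ), add(Z, SZ)), add(mul(SSZ, SZ), mul(SZ, SZ)))
  [1] add(mul(Z, add(Z, SZ)), add(mul(SSZ, SZ), mul(SZ, SZ)))
  [2] add(Z, add(mul(SSZ, SZ), mul(SZ, SZ)))
  [3] add(mul(SSZ, SZ), mul(SZ, SZ))
  [4] add(add(SZ, mul(SZ, SZ)), mul(SZ, SZ))

Answer: after 4 steps: add(add(SZ, mul(SZ, SZ)), mul(SZ, SZ))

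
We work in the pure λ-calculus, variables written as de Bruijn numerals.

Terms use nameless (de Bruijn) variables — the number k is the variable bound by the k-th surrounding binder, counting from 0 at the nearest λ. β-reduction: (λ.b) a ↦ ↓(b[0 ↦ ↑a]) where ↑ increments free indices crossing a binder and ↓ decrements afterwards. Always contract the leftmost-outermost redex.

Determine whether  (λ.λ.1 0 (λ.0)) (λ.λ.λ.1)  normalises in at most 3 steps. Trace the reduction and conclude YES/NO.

  start: (λ.λ.1 0 (λ.0)) (λ.λ.λ.1)
  step 1: λ.(λ.λ.λ.1) 0 (λ.0)
  step 2: λ.(λ.λ.1) (λ.0)
  step 3: λ.λ.λ.0

Answer: YES — reaches normal form λ.λ.λ.0 in 3 ≤ 3 steps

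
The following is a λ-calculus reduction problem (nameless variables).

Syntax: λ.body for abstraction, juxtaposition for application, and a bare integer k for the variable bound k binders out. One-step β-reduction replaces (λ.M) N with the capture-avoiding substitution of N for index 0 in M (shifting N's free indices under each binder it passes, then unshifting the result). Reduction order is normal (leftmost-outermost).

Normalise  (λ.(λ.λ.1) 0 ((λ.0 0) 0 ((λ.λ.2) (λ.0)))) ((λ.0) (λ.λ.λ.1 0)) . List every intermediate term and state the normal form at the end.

  start: (λ.(λ.λ.1) 0 ((λ.0 0) 0 ((λ.λ.2) (λ.0)))) ((λ.0) (λ.λ.λ.1 0))
  step 1: (λ.λ.1) ((λ.0) (λ.λ.λ.1 0)) ((λ.0 0) ((λ.0) (λ.λ.λ.1 0)) ((λ.λ.(λ.0) (λ.λ.λ.1 0)) (λ.0)))
  step 2: (λ.(λ.0) (λ.λ.λ.1 0)) ((λ.0 0) ((λ.0) (λ.λ.λ.1 0)) ((λ.λ.(λ.0) (λ.λ.λ.1 0)) (λ.0)))
  step 3: (λ.0) (λ.λ.λ.1 0)
  step 4: λ.λ.λ.1 0

Answer: normal form = λ.λ.λ.1 0  (in 4 steps)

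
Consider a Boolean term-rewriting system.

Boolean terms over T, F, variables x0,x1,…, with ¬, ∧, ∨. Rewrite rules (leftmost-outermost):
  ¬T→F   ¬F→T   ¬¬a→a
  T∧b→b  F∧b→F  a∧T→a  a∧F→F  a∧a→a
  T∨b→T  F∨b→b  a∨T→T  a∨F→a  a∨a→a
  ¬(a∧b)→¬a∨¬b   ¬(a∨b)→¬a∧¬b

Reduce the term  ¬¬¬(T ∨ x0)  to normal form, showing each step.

  start: ¬¬¬(T ∨ x0)
  step 1: ¬(T ∨ x0)
  step 2: ¬T ∧ ¬x0
  step 3: F ∧ ¬x0
  step 4: F

Answer: normal form = F  (in 4 steps)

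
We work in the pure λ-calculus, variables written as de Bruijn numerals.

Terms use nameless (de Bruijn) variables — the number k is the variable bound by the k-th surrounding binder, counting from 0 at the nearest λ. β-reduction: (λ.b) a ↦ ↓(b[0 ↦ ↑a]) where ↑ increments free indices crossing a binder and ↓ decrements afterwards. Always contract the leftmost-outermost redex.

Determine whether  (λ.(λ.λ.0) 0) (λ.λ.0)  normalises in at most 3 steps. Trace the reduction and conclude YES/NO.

Answer: YES — reaches normal form λ.0 in 2 ≤ 3 steps

Reduction:
  start: (λ.(λ.λ.0) 0) (λ.λ.0)
  →1  (λ.λ.0) (λ.λ.0)
  →2  λ.0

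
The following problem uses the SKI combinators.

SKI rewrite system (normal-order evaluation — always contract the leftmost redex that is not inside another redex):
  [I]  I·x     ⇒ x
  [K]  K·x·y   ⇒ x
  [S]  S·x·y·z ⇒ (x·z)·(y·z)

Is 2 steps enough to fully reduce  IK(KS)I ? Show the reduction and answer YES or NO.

Answer: YES — reaches normal form KS in 2 ≤ 2 steps

Reduction:
  start: IK(KS)I
  →1  K(KS)I
  →2  KS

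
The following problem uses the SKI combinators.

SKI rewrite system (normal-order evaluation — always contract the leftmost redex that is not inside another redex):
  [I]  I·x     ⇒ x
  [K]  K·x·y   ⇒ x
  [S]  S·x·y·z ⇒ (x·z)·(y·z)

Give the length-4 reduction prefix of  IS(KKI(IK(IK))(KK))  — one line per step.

  start: IS(KKI(IK(IK))(KK))
  →1  S(KKI(IK(IK))(KK))
  →2  S(K(IK(IK))(KK))
  →3  S(IK(IK))
  →4  S(K(IK))

Answer: after 4 steps: S(K(IK))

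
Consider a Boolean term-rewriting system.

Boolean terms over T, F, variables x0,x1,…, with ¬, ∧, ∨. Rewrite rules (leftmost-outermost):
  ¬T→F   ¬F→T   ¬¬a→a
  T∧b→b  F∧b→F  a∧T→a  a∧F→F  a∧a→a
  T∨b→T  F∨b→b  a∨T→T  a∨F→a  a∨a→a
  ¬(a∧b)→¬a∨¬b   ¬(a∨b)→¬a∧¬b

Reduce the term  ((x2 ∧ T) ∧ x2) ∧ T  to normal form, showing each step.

Answer: normal form = x2  (in 3 steps)

Working:
  start: ((x2 ∧ T) ∧ x2) ∧ T
  [1] (x2 ∧ T) ∧ x2
  [2] x2 ∧ x2
  [3] x2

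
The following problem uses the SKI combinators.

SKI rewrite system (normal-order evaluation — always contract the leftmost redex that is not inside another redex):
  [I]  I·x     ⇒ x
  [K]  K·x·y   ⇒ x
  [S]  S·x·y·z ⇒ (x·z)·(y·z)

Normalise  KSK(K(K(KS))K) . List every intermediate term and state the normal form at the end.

  start: KSK(K(K(KS))K)
  [1] S(K(K(KS))K)
  [2] S(K(KS))

Answer: normal form = S(K(KS))  (in 2 steps)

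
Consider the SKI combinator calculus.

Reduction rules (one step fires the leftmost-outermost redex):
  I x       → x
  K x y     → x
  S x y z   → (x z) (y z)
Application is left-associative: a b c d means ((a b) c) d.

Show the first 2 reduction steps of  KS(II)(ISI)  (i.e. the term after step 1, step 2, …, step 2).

Answer: after 2 steps: S(SI)

Reduction:
  start: KS(II)(ISI)
  →1  S(ISI)
  →2  S(SI)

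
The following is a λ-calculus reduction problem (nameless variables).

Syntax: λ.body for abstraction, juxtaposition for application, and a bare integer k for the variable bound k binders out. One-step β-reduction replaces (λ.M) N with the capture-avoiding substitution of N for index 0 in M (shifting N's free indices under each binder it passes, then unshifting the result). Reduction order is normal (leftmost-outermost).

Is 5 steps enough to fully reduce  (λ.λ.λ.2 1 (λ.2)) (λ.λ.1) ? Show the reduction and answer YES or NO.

  start: (λ.λ.λ.2 1 (λ.2)) (λ.λ.1)
  step 1: λ.λ.(λ.λ.1) 1 (λ.2)
  step 2: λ.λ.(λ.2) (λ.2)
  step 3: λ.λ.1

Answer: YES — reaches normal form λ.λ.1 in 3 ≤ 5 steps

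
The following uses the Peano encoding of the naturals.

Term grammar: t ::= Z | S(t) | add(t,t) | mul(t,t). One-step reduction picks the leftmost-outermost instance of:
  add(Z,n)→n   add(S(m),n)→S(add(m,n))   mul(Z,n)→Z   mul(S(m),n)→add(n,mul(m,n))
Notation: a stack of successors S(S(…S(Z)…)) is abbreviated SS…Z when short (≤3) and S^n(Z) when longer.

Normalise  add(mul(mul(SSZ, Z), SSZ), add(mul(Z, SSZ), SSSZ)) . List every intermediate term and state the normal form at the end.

Answer: normal form = SSSZ  (in 9 steps)

Working:
  start: add(mul(mul(SSZ, Z), SSZ), add(mul(Z, SSZ), SSSZ))
  →1  add(mul(add(Z, mul(SZ, Z)), SSZ), add(mul(Z, SSZ), SSSZ))
  →2  add(mul(mul(SZ, Z), SSZ), add(mul(Z, SSZ), SSSZ))
  →3  add(mul(add(Z, mul(Z, Z)), SSZ), add(mul(Z, SSZ), SSSZ))
  →4  add(mul(mul(Z, Z), SSZ), add(mul(Z, SSZ), SSSZ))
  →5  add(mul(Z, SSZ), add(mul(Z, SSZ), SSSZ))
  →6  add(Z, add(mul(Z, SSZ), SSSZ))
  →7  add(mul(Z, SSZ), SSSZ)
  →8  add(Z, SSSZ)
  →9  SSSZ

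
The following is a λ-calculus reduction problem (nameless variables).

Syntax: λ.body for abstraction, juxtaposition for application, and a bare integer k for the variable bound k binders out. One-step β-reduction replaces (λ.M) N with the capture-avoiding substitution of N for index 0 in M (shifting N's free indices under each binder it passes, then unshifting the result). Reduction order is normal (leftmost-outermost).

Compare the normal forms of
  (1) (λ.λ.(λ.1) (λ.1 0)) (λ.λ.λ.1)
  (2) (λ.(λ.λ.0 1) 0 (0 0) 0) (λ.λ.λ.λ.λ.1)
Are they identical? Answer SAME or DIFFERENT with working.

Term A:
  start: (λ.λ.(λ.1) (λ.1 0)) (λ.λ.λ.1)
  [1] λ.(λ.1) (λ.1 0)
  [2] λ.0

Term B:
  start: (λ.(λ.λ.0 1) 0 (0 0) 0) (λ.λ.λ.λ.λ.1)
  [1] (λ.λ.0 1) (λ.λ.λ.λ.λ.1) ((λ.λ.λ.λ.λ.1) (λ.λ.λ.λ.λ.1)) (λ.λ.λ.λ.λ.1)
  [2] (λ.0 (λ.λ.λ.λ.λ.1)) ((λ.λ.λ.λ.λ.1) (λ.λ.λ.λ.λ.1)) (λ.λ.λ.λ.λ.1)
  [3] (λ.λ.λ.λ.λ.1) (λ.λ.λ.λ.λ.1) (λ.λ.λ.λ.λ.1) (λ.λ.λ.λ.λ.1)
  [4] (λ.λ.λ.λ.1) (λ.λ.λ.λ.λ.1) (λ.λ.λ.λ.λ.1)
  [5] (λ.λ.λ.1) (λ.λ.λ.λ.λ.1)
  [6] λ.λ.1

Answer: DIFFERENT — A ⇓ λ.0, B ⇓ λ.λ.1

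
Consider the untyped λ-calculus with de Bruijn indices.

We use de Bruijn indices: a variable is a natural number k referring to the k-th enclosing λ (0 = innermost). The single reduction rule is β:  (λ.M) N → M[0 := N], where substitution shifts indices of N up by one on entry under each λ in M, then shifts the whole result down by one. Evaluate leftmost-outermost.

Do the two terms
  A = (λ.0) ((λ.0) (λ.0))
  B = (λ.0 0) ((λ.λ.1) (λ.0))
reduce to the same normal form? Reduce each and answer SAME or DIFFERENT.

Term A:
  start: (λ.0) ((λ.0) (λ.0))
  →1  (λ.0) (λ.0)
  →2  λ.0

Term B:
  start: (λ.0 0) ((λ.λ.1) (λ.0))
  →1  (λ.λ.1) (λ.0) ((λ.λ.1) (λ.0))
  →2  (λ.λ.0) ((λ.λ.1) (λ.0))
  →3  λ.0

Answer: SAME — A ⇓ λ.0, B ⇓ λ.0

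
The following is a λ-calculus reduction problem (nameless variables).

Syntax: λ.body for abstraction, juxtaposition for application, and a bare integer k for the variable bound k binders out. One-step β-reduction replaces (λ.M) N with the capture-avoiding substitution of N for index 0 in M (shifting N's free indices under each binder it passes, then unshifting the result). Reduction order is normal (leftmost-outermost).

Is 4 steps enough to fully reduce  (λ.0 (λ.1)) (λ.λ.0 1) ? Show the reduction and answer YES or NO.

  start: (λ.0 (λ.1)) (λ.λ.0 1)
  →1  (λ.λ.0 1) (λ.λ.λ.0 1)
  →2  λ.0 (λ.λ.λ.0 1)

Answer: YES — reaches normal form λ.0 (λ.λ.λ.0 1) in 2 ≤ 4 steps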